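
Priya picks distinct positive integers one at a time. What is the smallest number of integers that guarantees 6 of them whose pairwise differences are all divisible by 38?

191

Integers whose pairwise differences are multiples of 38 are exactly those sharing a remainder mod 38. The 38 residue classes mod 38 are the pigeonholes.
With 190 integers one could put 5 in each residue class and have no class reach 6.
The 191st integer pushes some class to 6, so 38·5 + 1 = 191.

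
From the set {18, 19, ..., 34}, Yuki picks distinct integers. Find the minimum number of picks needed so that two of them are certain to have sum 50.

Two chosen integers sum to 50 exactly when both halves of some pair {x, 50−x} with 18 ≤ x ≤ 50−x ≤ 32 are chosen — 7 such pairs.
The remaining 3 elements (those with no distinct partner in range) can never complete a 50-sum, so the worst case takes all of them and one from each pair: 3 + 7 = 10.
Pigeonhole: the 11th integer has to be the second member of some pair, so 10 + 1 = 11.

11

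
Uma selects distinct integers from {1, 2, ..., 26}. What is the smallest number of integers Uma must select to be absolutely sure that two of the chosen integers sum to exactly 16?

Two chosen integers sum to 16 exactly when both halves of some pair {x, 16−x} with 1 ≤ x ≤ 16−x ≤ 15 are chosen — 7 such pairs.
The remaining 12 elements (those with no distinct partner in range) can never complete a 16-sum, so the worst case takes all of them and one from each pair: 12 + 7 = 19.
By the pigeonhole principle, the 20th integer has to be the second member of some pair, so 19 + 1 = 20.

20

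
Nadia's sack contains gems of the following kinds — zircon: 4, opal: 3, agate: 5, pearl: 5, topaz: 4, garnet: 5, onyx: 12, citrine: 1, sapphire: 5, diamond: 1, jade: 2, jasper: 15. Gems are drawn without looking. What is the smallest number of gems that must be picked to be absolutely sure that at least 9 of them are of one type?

52

Put each drawn gem into a box by type. The largest draw with every box below 9 takes min(count, 8) from each type; types with fewer than 8 contribute all they have.
Σ min(cᵢ, 8) = 4 + 3 + 5 + 5 + 4 + 5 + 8 + 1 + 5 + 1 + 2 + 8 = 51.
Draw number 51 + 1 = 52 must push one box to 9.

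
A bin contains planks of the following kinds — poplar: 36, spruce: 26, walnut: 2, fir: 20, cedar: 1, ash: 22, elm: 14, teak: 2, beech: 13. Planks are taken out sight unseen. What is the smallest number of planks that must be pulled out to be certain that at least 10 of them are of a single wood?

By the pigeonhole principle, put each drawn plank into a box by wood. The largest draw with every box below 10 takes min(count, 9) from each wood; woods with fewer than 9 contribute all they have.
Σ min(cᵢ, 9) = 9 + 9 + 2 + 9 + 1 + 9 + 9 + 2 + 9 = 59.
Draw number 59 + 1 = 60 must push one box to 10.

60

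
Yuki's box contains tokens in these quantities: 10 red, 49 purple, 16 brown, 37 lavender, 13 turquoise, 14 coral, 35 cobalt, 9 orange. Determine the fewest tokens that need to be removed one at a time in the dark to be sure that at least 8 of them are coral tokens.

In the worst case for collecting coral tokens, every non-coral token comes out first.
There are 10 + 49 + 16 + 37 + 13 + 35 + 9 = 169 non-coral tokens altogether.
After those, each further token must be coral, so 169 + 8 = 177 draws guarantee 8 coral tokens.

177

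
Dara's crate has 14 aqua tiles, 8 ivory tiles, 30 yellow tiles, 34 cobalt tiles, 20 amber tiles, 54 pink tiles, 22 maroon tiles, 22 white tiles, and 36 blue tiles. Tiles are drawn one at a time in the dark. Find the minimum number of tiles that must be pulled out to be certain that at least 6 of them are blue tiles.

210

In the worst case for collecting blue tiles, every non-blue tile comes out first.
There are 14 + 8 + 30 + 34 + 20 + 54 + 22 + 22 = 204 non-blue tiles altogether.
After those, each further tile must be blue, so 204 + 6 = 210 draws guarantee 6 blue tiles.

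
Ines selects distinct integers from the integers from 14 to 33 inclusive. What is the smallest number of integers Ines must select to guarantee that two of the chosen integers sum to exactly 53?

14

A set avoiding the sum 53 can contain at most one of each pair {x, 53−x}, plus the 6 elements whose complement lies outside the range.
The integers 14, …, 26 (13 of them) are such a set: any two sum to at least 14+15 = 29 and at most 25+26 = 51 < 53.
Any 14th integer completes one of the 7 pairs, so 14 choices force a sum of 53.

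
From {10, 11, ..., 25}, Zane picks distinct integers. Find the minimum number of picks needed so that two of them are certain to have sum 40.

12

Two chosen integers sum to 40 exactly when both halves of some pair {x, 40−x} with 15 ≤ x ≤ 40−x ≤ 25 are chosen — 5 such pairs.
The remaining 6 elements (those with no distinct partner in range) can never complete a 40-sum, so the worst case takes all of them and one from each pair: 6 + 5 = 11.
The 12th integer has to be the second member of some pair, so 11 + 1 = 12.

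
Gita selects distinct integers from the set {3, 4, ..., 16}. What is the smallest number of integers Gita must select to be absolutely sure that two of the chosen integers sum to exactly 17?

A set avoiding the sum 17 can contain at most one of each pair {x, 17−x}, plus the 2 elements whose complement lies outside the range.
The integers 9, …, 16 (8 of them) are such a set: any two sum to at least 9+10 = 19 > 17.
By the pigeonhole principle, any 9th integer completes one of the 6 pairs, so 9 choices force a sum of 17.

9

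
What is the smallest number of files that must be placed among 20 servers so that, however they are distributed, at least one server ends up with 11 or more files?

201

With 200 files one could put exactly 10 in each of the 20 servers, and no server would reach 11.
Pigeonhole: one more file must land in a server that already has 10, giving it 11.
So 20 × 10 + 1 = 201 files are required.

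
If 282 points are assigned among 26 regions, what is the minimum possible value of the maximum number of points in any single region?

11

The 26 regions are the holes and the 282 points are the pigeons.
If every region held at most 10 points, the total would be at most 26 × 10 = 260, which is less than 282.
So some region holds at least ⌈282/26⌉ = 11 points.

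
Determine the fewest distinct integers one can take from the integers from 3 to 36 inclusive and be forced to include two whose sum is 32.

A set avoiding the sum 32 can contain at most one of each pair {x, 32−x}, plus the 8 elements whose complement lies outside the range or equal to its own complement.
The integers 16, …, 36 (21 of them) are such a set: any two sum to at least 16+17 = 33 > 32.
Pigeonhole: any 22nd integer completes one of the 13 pairs, so 22 choices force a sum of 32.

22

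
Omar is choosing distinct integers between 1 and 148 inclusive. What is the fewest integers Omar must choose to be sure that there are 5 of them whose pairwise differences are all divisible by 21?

Integers whose pairwise differences are multiples of 21 are exactly those sharing a remainder mod 21. The 21 residue classes mod 21 are the pigeonholes.
With 84 integers one could put 4 in each residue class and have no class reach 5.
The 85th integer pushes some class to 5, so 21·4 + 1 = 85.

85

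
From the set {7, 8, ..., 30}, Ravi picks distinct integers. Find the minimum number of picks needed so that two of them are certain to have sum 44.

Two chosen integers sum to 44 exactly when both halves of some pair {x, 44−x} with 14 ≤ x ≤ 44−x ≤ 30 are chosen — 8 such pairs.
The remaining 8 elements (those with no distinct partner in range) can never complete a 44-sum, so the worst case takes all of them and one from each pair: 8 + 8 = 16.
The 17th integer has to be the second member of some pair, so 16 + 1 = 17.

17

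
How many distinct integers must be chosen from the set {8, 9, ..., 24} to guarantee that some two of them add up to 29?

A set avoiding the sum 29 can contain at most one of each pair {x, 29−x}, plus the 3 elements whose complement lies outside the range.
The integers 15, …, 24 (10 of them) are such a set: any two sum to at least 15+16 = 31 > 29.
By pigeonhole, any 11th integer completes one of the 7 pairs, so 11 choices force a sum of 29.

11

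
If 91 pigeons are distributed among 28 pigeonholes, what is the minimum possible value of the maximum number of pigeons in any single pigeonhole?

4

Pigeonhole: the 28 pigeonholes are the holes and the 91 pigeons are the pigeons.
If every pigeonhole held at most 3 pigeons, the total would be at most 28 × 3 = 84, which is less than 91.
So some pigeonhole holds at least ⌈91/28⌉ = 4 pigeons.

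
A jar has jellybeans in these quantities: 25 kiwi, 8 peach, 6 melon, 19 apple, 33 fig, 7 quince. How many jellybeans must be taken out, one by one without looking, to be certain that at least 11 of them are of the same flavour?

52

Put each drawn jellybean into a box by flavour. The largest draw with every box below 11 takes min(count, 10) from each flavour; flavours with fewer than 10 contribute all they have.
Σ min(cᵢ, 10) = 10 + 8 + 6 + 10 + 10 + 7 = 51.
Draw number 51 + 1 = 52 must push one box to 11.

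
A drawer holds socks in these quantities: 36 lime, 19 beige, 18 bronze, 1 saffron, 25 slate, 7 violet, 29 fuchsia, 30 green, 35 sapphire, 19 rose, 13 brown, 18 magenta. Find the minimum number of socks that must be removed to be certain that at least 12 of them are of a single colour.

119

By the pigeonhole principle, put each drawn sock into a box by colour. The largest draw with every box below 12 takes min(count, 11) from each colour; colours with fewer than 11 contribute all they have.
Σ min(cᵢ, 11) = 11 + 11 + 11 + 1 + 11 + 7 + 11 + 11 + 11 + 11 + 11 + 11 = 118.
Draw number 118 + 1 = 119 must push one box to 12.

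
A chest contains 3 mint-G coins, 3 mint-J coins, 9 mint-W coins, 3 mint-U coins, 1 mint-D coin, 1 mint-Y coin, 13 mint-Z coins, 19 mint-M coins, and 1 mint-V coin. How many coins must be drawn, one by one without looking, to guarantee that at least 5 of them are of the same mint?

25

An adversary could hand out at most 4 coins per mint (6 mints run out sooner): 3 + 3 + 4 + 3 + 1 + 1 + 4 + 4 + 1 = 24 coins and still no mint has 5.
One more coin lands in a mint already at 4, so 25 draws are enough and 24 are not.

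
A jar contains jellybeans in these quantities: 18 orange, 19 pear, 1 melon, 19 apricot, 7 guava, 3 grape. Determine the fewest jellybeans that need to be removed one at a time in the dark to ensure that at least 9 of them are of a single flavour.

36

Put each drawn jellybean into a box by flavour. The largest draw with every box below 9 takes min(count, 8) from each flavour; flavours with fewer than 8 contribute all they have.
Σ min(cᵢ, 8) = 8 + 8 + 1 + 8 + 7 + 3 = 35.
Draw number 35 + 1 = 36 must push one box to 9.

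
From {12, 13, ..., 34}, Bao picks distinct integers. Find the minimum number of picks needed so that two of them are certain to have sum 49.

14

Two chosen integers sum to 49 exactly when both halves of some pair {x, 49−x} with 15 ≤ x ≤ 49−x ≤ 34 are chosen — 10 such pairs.
The remaining 3 elements (those with no distinct partner in range) can never complete a 49-sum, so the worst case takes all of them and one from each pair: 3 + 10 = 13.
The 14th integer has to be the second member of some pair, so 13 + 1 = 14.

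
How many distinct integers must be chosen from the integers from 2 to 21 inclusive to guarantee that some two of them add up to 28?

A set avoiding the sum 28 can contain at most one of each pair {x, 28−x}, plus the 6 elements whose complement lies outside the range or equal to its own complement.
The integers 2, …, 14 (13 of them) are such a set: any two sum to at least 2+3 = 5 and at most 13+14 = 27 < 28.
By pigeonhole, any 14th integer completes one of the 7 pairs, so 14 choices force a sum of 28.

14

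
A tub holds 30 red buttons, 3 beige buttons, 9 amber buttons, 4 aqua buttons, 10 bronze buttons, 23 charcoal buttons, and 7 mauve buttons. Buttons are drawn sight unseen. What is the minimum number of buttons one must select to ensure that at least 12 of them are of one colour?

Pigeonhole: put each drawn button into a box by colour. The largest draw with every box below 12 takes min(count, 11) from each colour; colours with fewer than 11 contribute all they have.
Σ min(cᵢ, 11) = 11 + 3 + 9 + 4 + 10 + 11 + 7 = 55.
Draw number 55 + 1 = 56 must push one box to 12.

56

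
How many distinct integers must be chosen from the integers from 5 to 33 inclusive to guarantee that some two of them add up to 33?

Two chosen integers sum to 33 exactly when both halves of some pair {x, 33−x} with 5 ≤ x ≤ 33−x ≤ 28 are chosen — 12 such pairs.
The remaining 5 elements (those with no distinct partner in range) can never complete a 33-sum, so the worst case takes all of them and one from each pair: 5 + 12 = 17.
By the pigeonhole principle, the 18th integer has to be the second member of some pair, so 17 + 1 = 18.

18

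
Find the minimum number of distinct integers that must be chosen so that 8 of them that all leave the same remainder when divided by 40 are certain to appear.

281

Pigeonhole: the 40 residue classes mod 40 are the pigeonholes.
With 280 integers one could put 7 in each residue class and have no class reach 8.
The 281st integer pushes some class to 8, so 40·7 + 1 = 281.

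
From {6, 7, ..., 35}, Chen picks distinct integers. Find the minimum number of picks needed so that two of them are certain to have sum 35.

19

Group the elements by complementary pair {x, 35−x}: {6,29}, {7,28}, {8,27}, …, giving 12 two-element pairs and 6 integers whose partner 35−x falls outside [6,35].
By the pigeonhole principle, treating each of those 18 groups as a pigeonhole, one can pick one integer per group — 18 integers — with no two summing to 35.
The 19th integer lands in an occupied pair, forcing a sum of 35.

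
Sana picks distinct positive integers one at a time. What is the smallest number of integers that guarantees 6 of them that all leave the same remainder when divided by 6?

By pigeonhole, the 6 residue classes mod 6 are the pigeonholes.
With 30 integers one could put 5 in each residue class and have no class reach 6.
The 31st integer pushes some class to 6, so 6·5 + 1 = 31.

31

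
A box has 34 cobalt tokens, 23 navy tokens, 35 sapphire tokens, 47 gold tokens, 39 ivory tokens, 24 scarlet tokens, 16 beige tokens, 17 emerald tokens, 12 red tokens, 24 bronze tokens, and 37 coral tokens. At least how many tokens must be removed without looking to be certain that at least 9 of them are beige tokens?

301

In the worst case for collecting beige tokens, every non-beige token comes out first.
There are 34 + 23 + 35 + 47 + 39 + 24 + 17 + 12 + 24 + 37 = 292 non-beige tokens altogether.
After those, each further token must be beige, so 292 + 9 = 301 draws guarantee 9 beige tokens.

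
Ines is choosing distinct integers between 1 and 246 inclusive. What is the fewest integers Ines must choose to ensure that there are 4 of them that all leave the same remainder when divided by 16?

The 16 residue classes mod 16 are the pigeonholes.
With 48 integers one could put 3 in each residue class and have no class reach 4.
The 49th integer pushes some class to 4, so 16·3 + 1 = 49.

49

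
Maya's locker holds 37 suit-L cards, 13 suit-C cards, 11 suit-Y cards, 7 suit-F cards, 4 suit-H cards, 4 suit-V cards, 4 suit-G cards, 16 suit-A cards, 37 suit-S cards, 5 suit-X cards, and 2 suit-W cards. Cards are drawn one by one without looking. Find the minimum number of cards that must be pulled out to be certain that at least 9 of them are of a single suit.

By the pigeonhole principle, put each drawn card into a box by suit. The largest draw with every box below 9 takes min(count, 8) from each suit; suits with fewer than 8 contribute all they have.
Σ min(cᵢ, 8) = 8 + 8 + 8 + 7 + 4 + 4 + 4 + 8 + 8 + 5 + 2 = 66.
Draw number 66 + 1 = 67 must push one box to 9.

67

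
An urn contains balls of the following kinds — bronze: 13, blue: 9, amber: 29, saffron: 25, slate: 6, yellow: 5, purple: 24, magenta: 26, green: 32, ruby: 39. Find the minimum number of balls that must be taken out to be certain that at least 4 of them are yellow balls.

207

In the worst case for collecting yellow balls, every non-yellow ball comes out first.
There are 13 + 9 + 29 + 25 + 6 + 24 + 26 + 32 + 39 = 203 non-yellow balls altogether.
After those, each further ball must be yellow, so 203 + 4 = 207 draws guarantee 4 yellow balls.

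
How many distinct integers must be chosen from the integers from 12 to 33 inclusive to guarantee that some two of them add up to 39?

Two chosen integers sum to 39 exactly when both halves of some pair {x, 39−x} with 12 ≤ x ≤ 39−x ≤ 27 are chosen — 8 such pairs.
The remaining 6 elements (those with no distinct partner in range) can never complete a 39-sum, so the worst case takes all of them and one from each pair: 6 + 8 = 14.
The 15th integer has to be the second member of some pair, so 14 + 1 = 15.

15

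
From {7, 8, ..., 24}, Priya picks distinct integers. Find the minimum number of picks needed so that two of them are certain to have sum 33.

Group the elements by complementary pair {x, 33−x}: {9,24}, {10,23}, {11,22}, …, giving 8 two-element pairs and 2 integers whose partner 33−x falls outside [7,24].
Treating each of those 10 groups as a pigeonhole, one can pick one integer per group — 10 integers — with no two summing to 33.
The 11th integer lands in an occupied pair, forcing a sum of 33.

11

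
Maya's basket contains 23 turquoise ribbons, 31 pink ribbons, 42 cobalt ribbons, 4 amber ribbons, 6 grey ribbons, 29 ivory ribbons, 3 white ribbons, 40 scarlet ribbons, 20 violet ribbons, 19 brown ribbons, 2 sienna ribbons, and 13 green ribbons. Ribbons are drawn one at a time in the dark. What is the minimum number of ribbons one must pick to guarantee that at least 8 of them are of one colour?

Put each drawn ribbon into a box by colour. The largest draw with every box below 8 takes min(count, 7) from each colour; colours with fewer than 7 contribute all they have.
Σ min(cᵢ, 7) = 7 + 7 + 7 + 4 + 6 + 7 + 3 + 7 + 7 + 7 + 2 + 7 = 71.
Draw number 71 + 1 = 72 must push one box to 8.

72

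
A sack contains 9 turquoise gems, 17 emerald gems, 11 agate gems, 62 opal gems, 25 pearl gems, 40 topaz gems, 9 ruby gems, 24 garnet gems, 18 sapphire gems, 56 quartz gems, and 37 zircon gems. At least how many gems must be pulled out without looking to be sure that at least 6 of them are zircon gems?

In the worst case for collecting zircon gems, every non-zircon gem comes out first.
There are 9 + 17 + 11 + 62 + 25 + 40 + 9 + 24 + 18 + 56 = 271 non-zircon gems altogether.
After those, each further gem must be zircon, so 271 + 6 = 277 draws guarantee 6 zircon gems.

277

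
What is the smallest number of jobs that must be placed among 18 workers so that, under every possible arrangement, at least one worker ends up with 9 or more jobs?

With 144 jobs one could put exactly 8 in each of the 18 workers, and no worker would reach 9.
One more job must land in a worker that already has 8, giving it 9.
So 18 × 8 + 1 = 145 jobs are required.

145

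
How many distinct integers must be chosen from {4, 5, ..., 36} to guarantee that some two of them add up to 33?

21

Group the elements by complementary pair {x, 33−x}: {4,29}, {5,28}, {6,27}, …, giving 13 two-element pairs and 7 integers whose partner 33−x falls outside [4,36].
Treating each of those 20 groups as a pigeonhole, one can pick one integer per group — 20 integers — with no two summing to 33.
The 21st integer lands in an occupied pair, forcing a sum of 33.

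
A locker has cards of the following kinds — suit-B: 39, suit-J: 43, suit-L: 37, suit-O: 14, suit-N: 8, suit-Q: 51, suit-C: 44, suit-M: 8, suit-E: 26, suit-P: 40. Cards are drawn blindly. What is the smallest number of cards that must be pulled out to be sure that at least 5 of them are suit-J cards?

272

In the worst case for collecting suit-J cards, every non-suit-J card comes out first.
There are 39 + 37 + 14 + 8 + 51 + 44 + 8 + 26 + 40 = 267 non-suit-J cards altogether.
After those, each further card must be suit-J, so 267 + 5 = 272 draws guarantee 5 suit-J cards.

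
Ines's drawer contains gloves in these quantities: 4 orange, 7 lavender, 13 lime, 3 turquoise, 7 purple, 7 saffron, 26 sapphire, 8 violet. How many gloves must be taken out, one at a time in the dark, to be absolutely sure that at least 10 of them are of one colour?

By pigeonhole, put each drawn glove into a box by colour. The largest draw with every box below 10 takes min(count, 9) from each colour; colours with fewer than 9 contribute all they have.
Σ min(cᵢ, 9) = 4 + 7 + 9 + 3 + 7 + 7 + 9 + 8 = 54.
Draw number 54 + 1 = 55 must push one box to 10.

55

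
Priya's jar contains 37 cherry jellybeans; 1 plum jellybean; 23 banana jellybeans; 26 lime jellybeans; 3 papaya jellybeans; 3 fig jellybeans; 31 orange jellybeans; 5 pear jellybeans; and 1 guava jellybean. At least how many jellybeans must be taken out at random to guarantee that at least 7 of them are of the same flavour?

By the pigeonhole principle, the 9 flavours are the holes; the jellybeans drawn are the pigeons.
To avoid 7 of any one flavour, the worst case takes at most 6 of each flavour, or every jellybean of a flavour that has fewer than 6.
That gives 6 + 1 + 6 + 6 + 3 + 3 + 6 + 5 + 1 = 37 jellybeans with no flavour reaching 7.
The next jellybean forces some flavour to 7, so 37 + 1 = 38.

38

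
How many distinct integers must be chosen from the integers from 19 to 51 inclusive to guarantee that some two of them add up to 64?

21

Group the elements by complementary pair {x, 64−x}: {19,45}, {20,44}, {21,43}, …, giving 13 two-element pairs, the single value 32 (it cannot pair with itself since the integers are distinct), and 6 integers whose partner 64−x falls outside [19,51].
Treating each of those 20 groups as a pigeonhole, one can pick one integer per group — 20 integers — with no two summing to 64.
The 21st integer lands in an occupied pair, forcing a sum of 64.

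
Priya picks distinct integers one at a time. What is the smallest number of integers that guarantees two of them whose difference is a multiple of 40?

41

Integers whose pairwise differences are multiples of 40 are exactly those sharing a remainder mod 40. By the pigeonhole principle, the 40 residue classes mod 40 are the pigeonholes.
With 40 integers one could put 1 in each residue class and have no class reach 2.
The 41st integer pushes some class to 2, so 40·1 + 1 = 41.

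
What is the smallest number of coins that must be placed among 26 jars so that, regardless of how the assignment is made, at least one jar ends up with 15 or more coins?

With 364 coins one could put exactly 14 in each of the 26 jars, and no jar would reach 15.
Pigeonhole: one more coin must land in a jar that already has 14, giving it 15.
So 26 × 14 + 1 = 365 coins are required.

365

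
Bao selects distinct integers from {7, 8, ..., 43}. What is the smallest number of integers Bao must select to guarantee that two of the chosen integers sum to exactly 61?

Group the elements by complementary pair {x, 61−x}: {18,43}, {19,42}, {20,41}, …, giving 13 two-element pairs and 11 integers whose partner 61−x falls outside [7,43].
Treating each of those 24 groups as a pigeonhole, one can pick one integer per group — 24 integers — with no two summing to 61.
The 25th integer lands in an occupied pair, forcing a sum of 61.

25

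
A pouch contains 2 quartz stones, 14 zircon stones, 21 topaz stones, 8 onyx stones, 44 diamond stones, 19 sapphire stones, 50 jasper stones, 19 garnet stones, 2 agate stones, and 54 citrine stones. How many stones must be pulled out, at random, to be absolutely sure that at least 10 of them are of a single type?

76

Put each drawn stone into a box by type. The largest draw with every box below 10 takes min(count, 9) from each type; types with fewer than 9 contribute all they have.
Σ min(cᵢ, 9) = 2 + 9 + 9 + 8 + 9 + 9 + 9 + 9 + 2 + 9 = 75.
Draw number 75 + 1 = 76 must push one box to 10.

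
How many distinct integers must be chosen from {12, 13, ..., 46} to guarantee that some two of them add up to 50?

23

A set avoiding the sum 50 can contain at most one of each pair {x, 50−x}, plus the 9 elements whose complement lies outside the range or equal to its own complement.
The integers 25, …, 46 (22 of them) are such a set: any two sum to at least 25+26 = 51 > 50.
Any 23rd integer completes one of the 13 pairs, so 23 choices force a sum of 50.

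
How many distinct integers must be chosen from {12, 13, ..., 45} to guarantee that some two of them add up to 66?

A set avoiding the sum 66 can contain at most one of each pair {x, 66−x}, plus the 10 elements whose complement lies outside the range or equal to its own complement.
The integers 12, …, 33 (22 of them) are such a set: any two sum to at least 12+13 = 25 and at most 32+33 = 65 < 66.
By the pigeonhole principle, any 23rd integer completes one of the 12 pairs, so 23 choices force a sum of 66.

23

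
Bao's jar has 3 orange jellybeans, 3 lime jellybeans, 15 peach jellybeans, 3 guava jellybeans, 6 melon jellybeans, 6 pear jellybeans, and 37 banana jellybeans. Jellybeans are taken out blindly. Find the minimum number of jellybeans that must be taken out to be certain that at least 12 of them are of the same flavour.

44

An adversary could hand out at most 11 jellybeans per flavour (5 flavours run out sooner): 3 + 3 + 11 + 3 + 6 + 6 + 11 = 43 jellybeans and still no flavour has 12.
One more jellybean lands in a flavour already at 11, so 44 draws are enough and 43 are not.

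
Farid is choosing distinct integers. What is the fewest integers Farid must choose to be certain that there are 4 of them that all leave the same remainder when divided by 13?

40

By pigeonhole, the 13 residue classes mod 13 are the pigeonholes.
With 39 integers one could put 3 in each residue class and have no class reach 4.
The 40th integer pushes some class to 4, so 13·3 + 1 = 40.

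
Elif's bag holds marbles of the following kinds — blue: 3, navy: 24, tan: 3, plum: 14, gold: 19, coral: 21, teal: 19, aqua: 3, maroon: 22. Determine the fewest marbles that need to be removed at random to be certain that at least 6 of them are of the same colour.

40

By the pigeonhole principle, put each drawn marble into a box by colour. The largest draw with every box below 6 takes min(count, 5) from each colour; colours with fewer than 5 contribute all they have.
Σ min(cᵢ, 5) = 3 + 5 + 3 + 5 + 5 + 5 + 5 + 3 + 5 = 39.
Draw number 39 + 1 = 40 must push one box to 6.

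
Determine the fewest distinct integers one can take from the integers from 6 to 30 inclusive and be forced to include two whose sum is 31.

16

Two chosen integers sum to 31 exactly when both halves of some pair {x, 31−x} with 6 ≤ x ≤ 31−x ≤ 25 are chosen — 10 such pairs.
The remaining 5 elements (those with no distinct partner in range) can never complete a 31-sum, so the worst case takes all of them and one from each pair: 5 + 10 = 15.
The 16th integer has to be the second member of some pair, so 15 + 1 = 16.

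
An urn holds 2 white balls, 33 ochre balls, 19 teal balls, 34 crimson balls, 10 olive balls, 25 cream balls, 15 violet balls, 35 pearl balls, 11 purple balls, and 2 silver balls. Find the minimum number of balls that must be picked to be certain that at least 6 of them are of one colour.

45

An adversary could hand out at most 5 balls per colour (white, silver run out sooner): 2 + 5 + 5 + 5 + 5 + 5 + 5 + 5 + 5 + 2 = 44 balls and still no colour has 6.
One more ball lands in a colour already at 5, so 45 draws are enough and 44 are not.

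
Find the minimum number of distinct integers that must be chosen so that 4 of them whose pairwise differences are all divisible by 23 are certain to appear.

Integers whose pairwise differences are multiples of 23 are exactly those sharing a remainder mod 23. The 23 residue classes mod 23 are the pigeonholes.
With 69 integers one could put 3 in each residue class and have no class reach 4.
The 70th integer pushes some class to 4, so 23·3 + 1 = 70.

70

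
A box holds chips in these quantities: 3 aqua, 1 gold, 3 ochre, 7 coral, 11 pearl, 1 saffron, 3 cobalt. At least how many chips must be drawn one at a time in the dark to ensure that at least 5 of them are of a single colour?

20

Pigeonhole: the 7 colours are the holes; the chips drawn are the pigeons.
To avoid 5 of any one colour, the worst case takes at most 4 of each colour, or every chip of a colour that has fewer than 4.
That gives 3 + 1 + 3 + 4 + 4 + 1 + 3 = 19 chips with no colour reaching 5.
The next chip forces some colour to 5, so 19 + 1 = 20.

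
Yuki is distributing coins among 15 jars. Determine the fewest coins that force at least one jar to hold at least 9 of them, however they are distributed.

121

With 120 coins one could put exactly 8 in each of the 15 jars, and no jar would reach 9.
By the pigeonhole principle, one more coin must land in a jar that already has 8, giving it 9.
So 15 × 8 + 1 = 121 coins are required.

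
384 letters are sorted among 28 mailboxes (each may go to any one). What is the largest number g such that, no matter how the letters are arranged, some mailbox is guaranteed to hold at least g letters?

14

The 28 mailboxes are the holes and the 384 letters are the pigeons.
If every mailbox held at most 13 letters, the total would be at most 28 × 13 = 364, which is less than 384.
So some mailbox holds at least ⌈384/28⌉ = 14 letters.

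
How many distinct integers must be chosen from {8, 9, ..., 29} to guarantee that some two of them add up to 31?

15

Group the elements by complementary pair {x, 31−x}: {8,23}, {9,22}, {10,21}, …, giving 8 two-element pairs and 6 integers whose partner 31−x falls outside [8,29].
Treating each of those 14 groups as a pigeonhole, one can pick one integer per group — 14 integers — with no two summing to 31.
The 15th integer lands in an occupied pair, forcing a sum of 31.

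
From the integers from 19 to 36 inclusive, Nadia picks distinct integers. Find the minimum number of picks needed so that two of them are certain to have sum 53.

11

Two chosen integers sum to 53 exactly when both halves of some pair {x, 53−x} with 19 ≤ x ≤ 53−x ≤ 34 are chosen — 8 such pairs.
The remaining 2 elements (those with no distinct partner in range) can never complete a 53-sum, so the worst case takes all of them and one from each pair: 2 + 8 = 10.
The 11th integer has to be the second member of some pair, so 10 + 1 = 11.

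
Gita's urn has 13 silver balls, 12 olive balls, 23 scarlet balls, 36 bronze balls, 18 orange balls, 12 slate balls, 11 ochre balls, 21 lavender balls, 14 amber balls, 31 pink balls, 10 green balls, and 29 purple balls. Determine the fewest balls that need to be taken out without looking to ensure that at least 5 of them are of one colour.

By pigeonhole, the 12 colours are the holes; the balls drawn are the pigeons.
To avoid 5 of any one colour, the worst case takes at most 4 of each colour.
That gives 4 + 4 + 4 + 4 + 4 + 4 + 4 + 4 + 4 + 4 + 4 + 4 = 48 balls with no colour reaching 5.
The next ball forces some colour to 5, so 48 + 1 = 49.

49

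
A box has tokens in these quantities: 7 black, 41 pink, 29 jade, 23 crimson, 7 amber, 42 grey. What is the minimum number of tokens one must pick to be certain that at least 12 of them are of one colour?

An adversary could hand out at most 11 tokens per colour (black, amber run out sooner): 7 + 11 + 11 + 11 + 7 + 11 = 58 tokens and still no colour has 12.
By the pigeonhole principle, one more token lands in a colour already at 11, so 59 draws are enough and 58 are not.

59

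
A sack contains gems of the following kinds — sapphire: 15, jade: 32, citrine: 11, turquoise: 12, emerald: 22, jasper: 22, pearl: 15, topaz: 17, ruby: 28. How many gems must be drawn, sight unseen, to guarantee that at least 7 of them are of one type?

An adversary could hand out at most 6 gems per type: 6 + 6 + 6 + 6 + 6 + 6 + 6 + 6 + 6 = 54 gems and still no type has 7.
Pigeonhole: one more gem lands in a type already at 6, so 55 draws are enough and 54 are not.

55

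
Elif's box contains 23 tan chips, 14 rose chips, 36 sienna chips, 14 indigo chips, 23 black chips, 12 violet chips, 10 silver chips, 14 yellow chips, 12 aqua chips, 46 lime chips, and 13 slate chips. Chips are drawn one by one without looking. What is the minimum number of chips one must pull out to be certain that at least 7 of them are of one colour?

67

An adversary could hand out at most 6 chips per colour: 6 + 6 + 6 + 6 + 6 + 6 + 6 + 6 + 6 + 6 + 6 = 66 chips and still no colour has 7.
One more chip lands in a colour already at 6, so 67 draws are enough and 66 are not.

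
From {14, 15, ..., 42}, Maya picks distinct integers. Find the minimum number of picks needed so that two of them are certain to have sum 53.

A set avoiding the sum 53 can contain at most one of each pair {x, 53−x}, plus the 3 elements whose complement lies outside the range.
The integers 27, …, 42 (16 of them) are such a set: any two sum to at least 27+28 = 55 > 53.
By pigeonhole, any 17th integer completes one of the 13 pairs, so 17 choices force a sum of 53.

17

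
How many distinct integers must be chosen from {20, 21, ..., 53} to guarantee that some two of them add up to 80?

22

A set avoiding the sum 80 can contain at most one of each pair {x, 80−x}, plus the 8 elements whose complement lies outside the range or equal to its own complement.
The integers 20, …, 40 (21 of them) are such a set: any two sum to at least 20+21 = 41 and at most 39+40 = 79 < 80.
By the pigeonhole principle, any 22nd integer completes one of the 13 pairs, so 22 choices force a sum of 80.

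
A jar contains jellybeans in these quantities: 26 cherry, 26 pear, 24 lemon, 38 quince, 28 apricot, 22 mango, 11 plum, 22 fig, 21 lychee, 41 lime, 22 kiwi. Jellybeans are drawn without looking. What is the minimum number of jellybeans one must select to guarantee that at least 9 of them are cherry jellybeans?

In the worst case for collecting cherry jellybeans, every non-cherry jellybean comes out first.
There are 26 + 24 + 38 + 28 + 22 + 11 + 22 + 21 + 41 + 22 = 255 non-cherry jellybeans altogether.
After those, each further jellybean must be cherry, so 255 + 9 = 264 draws guarantee 9 cherry jellybeans.

264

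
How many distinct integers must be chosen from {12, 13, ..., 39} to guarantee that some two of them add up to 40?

21

Two chosen integers sum to 40 exactly when both halves of some pair {x, 40−x} with 12 ≤ x ≤ 40−x ≤ 28 are chosen — 8 such pairs.
The remaining 12 elements (those with no distinct partner in range) can never complete a 40-sum, so the worst case takes all of them and one from each pair: 12 + 8 = 20.
By the pigeonhole principle, the 21st integer has to be the second member of some pair, so 20 + 1 = 21.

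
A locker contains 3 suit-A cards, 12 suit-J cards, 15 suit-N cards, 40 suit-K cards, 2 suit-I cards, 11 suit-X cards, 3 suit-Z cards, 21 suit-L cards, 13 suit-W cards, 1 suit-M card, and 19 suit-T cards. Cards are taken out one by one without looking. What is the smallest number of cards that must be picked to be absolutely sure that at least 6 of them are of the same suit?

45

Put each drawn card into a box by suit. The largest draw with every box below 6 takes min(count, 5) from each suit; suits with fewer than 5 contribute all they have.
Σ min(cᵢ, 5) = 3 + 5 + 5 + 5 + 2 + 5 + 3 + 5 + 5 + 1 + 5 = 44.
Draw number 44 + 1 = 45 must push one box to 6.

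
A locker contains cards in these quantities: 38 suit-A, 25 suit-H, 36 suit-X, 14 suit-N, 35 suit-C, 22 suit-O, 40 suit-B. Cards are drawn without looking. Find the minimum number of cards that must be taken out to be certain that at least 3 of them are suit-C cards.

In the worst case for collecting suit-C cards, every non-suit-C card comes out first.
There are 38 + 25 + 36 + 14 + 22 + 40 = 175 non-suit-C cards altogether.
After those, each further card must be suit-C, so 175 + 3 = 178 draws guarantee 3 suit-C cards.

178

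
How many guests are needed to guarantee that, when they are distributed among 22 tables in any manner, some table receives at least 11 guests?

With 220 guests one could put exactly 10 in each of the 22 tables, and no table would reach 11.
One more guest must land in a table that already has 10, giving it 11.
So 22 × 10 + 1 = 221 guests are required.

221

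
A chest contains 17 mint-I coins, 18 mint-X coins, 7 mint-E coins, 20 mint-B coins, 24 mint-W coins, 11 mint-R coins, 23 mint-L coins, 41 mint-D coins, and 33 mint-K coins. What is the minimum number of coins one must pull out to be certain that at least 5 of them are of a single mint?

An adversary could hand out at most 4 coins per mint: 4 + 4 + 4 + 4 + 4 + 4 + 4 + 4 + 4 = 36 coins and still no mint has 5.
One more coin lands in a mint already at 4, so 37 draws are enough and 36 are not.

37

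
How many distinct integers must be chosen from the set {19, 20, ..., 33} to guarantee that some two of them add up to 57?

Group the elements by complementary pair {x, 57−x}: {24,33}, {25,32}, {26,31}, …, giving 5 two-element pairs and 5 integers whose partner 57−x falls outside [19,33].
By pigeonhole, treating each of those 10 groups as a pigeonhole, one can pick one integer per group — 10 integers — with no two summing to 57.
The 11th integer lands in an occupied pair, forcing a sum of 57.

11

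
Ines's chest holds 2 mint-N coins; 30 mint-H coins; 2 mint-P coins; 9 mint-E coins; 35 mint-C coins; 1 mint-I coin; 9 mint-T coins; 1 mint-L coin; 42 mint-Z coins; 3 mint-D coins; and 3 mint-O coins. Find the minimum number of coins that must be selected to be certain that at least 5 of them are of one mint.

33

By the pigeonhole principle, the 11 mints are the holes; the coins drawn are the pigeons.
To avoid 5 of any one mint, the worst case takes at most 4 of each mint, or every coin of a mint that has fewer than 4.
That gives 2 + 4 + 2 + 4 + 4 + 1 + 4 + 1 + 4 + 3 + 3 = 32 coins with no mint reaching 5.
The next coin forces some mint to 5, so 32 + 1 = 33.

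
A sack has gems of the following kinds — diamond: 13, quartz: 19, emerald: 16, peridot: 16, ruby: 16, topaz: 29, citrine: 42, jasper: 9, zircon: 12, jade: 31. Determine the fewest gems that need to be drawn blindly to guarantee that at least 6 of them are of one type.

Pigeonhole: put each drawn gem into a box by type. The largest draw with every box below 6 takes min(count, 5) from each type.
Σ min(cᵢ, 5) = 5 + 5 + 5 + 5 + 5 + 5 + 5 + 5 + 5 + 5 = 50.
Draw number 50 + 1 = 51 must push one box to 6.

51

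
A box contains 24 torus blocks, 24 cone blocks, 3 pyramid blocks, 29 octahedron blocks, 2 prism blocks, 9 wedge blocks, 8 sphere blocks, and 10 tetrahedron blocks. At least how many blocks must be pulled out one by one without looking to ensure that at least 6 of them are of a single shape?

An adversary could hand out at most 5 blocks per shape (pyramid, prism run out sooner): 5 + 5 + 3 + 5 + 2 + 5 + 5 + 5 = 35 blocks and still no shape has 6.
One more block lands in a shape already at 5, so 36 draws are enough and 35 are not.

36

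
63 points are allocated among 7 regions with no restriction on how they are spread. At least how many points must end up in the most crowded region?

9

Pigeonhole: the 7 regions are the holes and the 63 points are the pigeons.
If every region held at most 8 points, the total would be at most 7 × 8 = 56, which is less than 63.
So some region holds at least ⌈63/7⌉ = 9 points.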